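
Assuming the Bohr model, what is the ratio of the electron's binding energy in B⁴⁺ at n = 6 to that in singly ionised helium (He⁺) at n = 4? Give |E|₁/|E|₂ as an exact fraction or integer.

|E| ∝ Z^2 · n^-2
|E|₁/|E|₂ = (5/2)^2 · (6/4)^-2 = 25/9

25/9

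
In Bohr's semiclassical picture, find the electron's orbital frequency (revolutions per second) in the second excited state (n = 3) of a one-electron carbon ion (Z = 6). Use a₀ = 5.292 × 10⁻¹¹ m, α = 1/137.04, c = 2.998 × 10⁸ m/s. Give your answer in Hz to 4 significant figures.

8.772 × 10¹⁵ Hz

r = n²a₀/Z = 7.938 × 10⁻¹¹ m, v = Zαc/n = 4.375 × 10⁶ m/s
f = v/(2πr) = 8.772 × 10¹⁵ Hz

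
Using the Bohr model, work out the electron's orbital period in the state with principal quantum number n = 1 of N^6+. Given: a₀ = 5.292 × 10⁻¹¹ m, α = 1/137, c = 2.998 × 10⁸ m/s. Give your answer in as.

r = n²a₀/Z = 1²·5.292 × 10⁻¹¹/7 = 7.560 × 10⁻¹² m
v = Zαc/n = 7·0.007299·2.998 × 10⁸/1 = 1.532 × 10⁷ m/s
T = 2πr/v = 3.101 × 10⁻¹⁸ s = 3.101 as

3.101 as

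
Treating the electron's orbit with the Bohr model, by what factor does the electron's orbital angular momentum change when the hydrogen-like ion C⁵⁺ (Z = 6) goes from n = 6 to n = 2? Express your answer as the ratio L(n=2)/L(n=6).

1/3

L = nℏ depends only on n, so L ∝ n.
L(n=2)/L(n=6) = (2/6)^1 = 1/3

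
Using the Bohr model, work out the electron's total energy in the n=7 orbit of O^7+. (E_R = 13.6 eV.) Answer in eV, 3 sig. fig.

-17.8 eV

E_n = −E_R·Z²/n² = −13.6 × 8²/7² = -17.8 eV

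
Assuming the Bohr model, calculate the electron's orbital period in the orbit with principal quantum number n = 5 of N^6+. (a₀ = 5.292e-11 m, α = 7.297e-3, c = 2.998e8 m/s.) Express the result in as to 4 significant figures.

387.7 as

r = n²a₀/Z = 5²·5.292e-11/7 = 1.890e-10 m
v = Zαc/n = 7·0.007297·2.998e8/5 = 3.063e6 m/s
T = 2πr/v = 3.877e-16 s = 387.7 as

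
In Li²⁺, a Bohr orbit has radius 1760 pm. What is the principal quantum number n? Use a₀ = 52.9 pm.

r_n = n²a₀/Z ⇒ n² = rZ/a₀ = 1760 × 3 / 52.9 ≈ 99.81
n = 10

10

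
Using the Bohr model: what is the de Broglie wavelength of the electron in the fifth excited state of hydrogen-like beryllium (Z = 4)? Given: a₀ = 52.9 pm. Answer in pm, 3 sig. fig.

The Bohr quantisation condition is nλ = 2πr_n.
r_n = n²a₀/Z = 476 pm
λ = 2πr_n/n = 2π·476/6 = 499 pm

499 pm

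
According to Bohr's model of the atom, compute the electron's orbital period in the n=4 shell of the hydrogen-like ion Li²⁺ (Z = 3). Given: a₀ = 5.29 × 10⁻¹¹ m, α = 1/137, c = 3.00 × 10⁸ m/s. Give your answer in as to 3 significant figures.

r = n²a₀/Z = 4²·5.29 × 10⁻¹¹/3 = 2.82 × 10⁻¹⁰ m
v = Zαc/n = 3·0.00730·3.00 × 10⁸/4 = 1.64 × 10⁶ m/s
T = 2πr/v = 1.08 × 10⁻¹⁵ s = 1080 as

1080 as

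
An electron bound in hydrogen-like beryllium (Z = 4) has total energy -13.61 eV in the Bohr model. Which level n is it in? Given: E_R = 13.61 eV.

E_n = −E_R Z²/n² ⇒ n² = E_R Z²/(−E_n) = 13.61 × 4² / 13.61 ≈ 16.00
n = 4

4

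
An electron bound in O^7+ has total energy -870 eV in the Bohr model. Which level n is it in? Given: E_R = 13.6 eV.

1

E_n = −E_R Z²/n² ⇒ n² = E_R Z²/(−E_n) = 13.6 × 8² / 870 ≈ 1.00
n = 1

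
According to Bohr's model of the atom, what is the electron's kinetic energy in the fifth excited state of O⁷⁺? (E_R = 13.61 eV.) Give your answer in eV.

24.20 eV

For a Coulomb orbit the virial theorem gives K = −E_n.
E_n = −E_R·Z²/n², so K = E_R·Z²/n² = 13.61 × 8²/6² = 24.20 eV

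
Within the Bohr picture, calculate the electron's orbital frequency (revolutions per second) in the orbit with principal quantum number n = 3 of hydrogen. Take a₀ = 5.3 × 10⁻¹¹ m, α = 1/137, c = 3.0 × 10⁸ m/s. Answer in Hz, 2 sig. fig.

r = n²a₀/Z = 4.8 × 10⁻¹⁰ m, v = Zαc/n = 7.3 × 10⁵ m/s
f = v/(2πr) = 2.4 × 10¹⁴ Hz

2.4 × 10¹⁴ Hz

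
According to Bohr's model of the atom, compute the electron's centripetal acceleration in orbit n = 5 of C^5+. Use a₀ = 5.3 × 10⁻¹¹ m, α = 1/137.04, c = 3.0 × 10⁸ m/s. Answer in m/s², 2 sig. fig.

3.1 × 10²² m/s²

r = n²a₀/Z = 2.2 × 10⁻¹⁰ m, v = Zαc/n = 2.6 × 10⁶ m/s
a = v²/r = (2.6 × 10⁶)² / 2.2 × 10⁻¹⁰ = 3.1 × 10²² m/s²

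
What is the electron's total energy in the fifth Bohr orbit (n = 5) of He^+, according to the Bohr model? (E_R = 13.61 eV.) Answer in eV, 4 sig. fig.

E_n = −E_R·Z²/n² = −13.61 × 2²/5² = -2.178 eV

-2.178 eV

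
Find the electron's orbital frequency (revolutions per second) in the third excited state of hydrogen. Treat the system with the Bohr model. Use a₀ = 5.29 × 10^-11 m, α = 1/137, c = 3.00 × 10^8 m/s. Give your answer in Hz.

r = n²a₀/Z = 8.46 × 10^-10 m, v = Zαc/n = 5.47 × 10^5 m/s
f = v/(2πr) = 1.03 × 10^14 Hz

1.03 × 10^14 Hz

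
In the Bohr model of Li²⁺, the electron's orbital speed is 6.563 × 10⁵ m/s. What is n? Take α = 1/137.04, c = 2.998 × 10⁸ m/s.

10

v_n = Zαc/n ⇒ n = Zαc/v = 3 × 0.007297 × 2.998 × 10⁸ / 6.563 × 10⁵ ≈ 10.00
n = 10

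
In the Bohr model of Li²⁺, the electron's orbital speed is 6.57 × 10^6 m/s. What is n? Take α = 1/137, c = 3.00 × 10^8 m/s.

v_n = Zαc/n ⇒ n = Zαc/v = 3 × 0.00730 × 3.00 × 10^8 / 6.57 × 10^6 ≈ 1.00
n = 1

1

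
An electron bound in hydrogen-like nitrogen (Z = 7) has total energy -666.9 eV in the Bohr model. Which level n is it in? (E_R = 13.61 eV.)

1

E_n = −E_R Z²/n² ⇒ n² = E_R Z²/(−E_n) = 13.61 × 7² / 666.9 ≈ 1.00
n = 1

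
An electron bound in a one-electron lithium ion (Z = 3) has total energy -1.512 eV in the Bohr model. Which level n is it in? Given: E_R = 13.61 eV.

9

E_n = −E_R Z²/n² ⇒ n² = E_R Z²/(−E_n) = 13.61 × 3² / 1.512 ≈ 81.01
n = 9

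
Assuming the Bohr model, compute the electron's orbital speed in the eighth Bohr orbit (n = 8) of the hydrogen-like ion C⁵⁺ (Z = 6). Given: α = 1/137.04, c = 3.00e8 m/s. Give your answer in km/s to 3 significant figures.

v_n = Zαc/n = 6 × 0.00730 × 3.00e8 / 8
    = 1640 km/s

1640 km/s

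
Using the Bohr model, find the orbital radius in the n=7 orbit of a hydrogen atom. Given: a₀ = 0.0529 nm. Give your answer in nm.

r_n = n²a₀/Z = 7² × 0.0529 / 1
    = 49 × 0.0529 / 1 = 2.59 nm

2.59 nm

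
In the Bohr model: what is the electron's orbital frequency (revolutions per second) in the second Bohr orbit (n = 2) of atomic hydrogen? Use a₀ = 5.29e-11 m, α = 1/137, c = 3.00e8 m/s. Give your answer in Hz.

r = n²a₀/Z = 2.12e-10 m, v = Zαc/n = 1.09e6 m/s
f = v/(2πr) = 8.24e14 Hz

8.24e14 Hz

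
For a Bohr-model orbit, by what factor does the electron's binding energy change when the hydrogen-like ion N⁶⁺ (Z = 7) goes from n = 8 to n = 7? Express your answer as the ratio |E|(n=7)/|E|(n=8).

|E| ∝ Z^2 · n^-2; with Z fixed, |E| ∝ n^-2.
|E|(n=7)/|E|(n=8) = (7/8)^-2 = 64/49

64/49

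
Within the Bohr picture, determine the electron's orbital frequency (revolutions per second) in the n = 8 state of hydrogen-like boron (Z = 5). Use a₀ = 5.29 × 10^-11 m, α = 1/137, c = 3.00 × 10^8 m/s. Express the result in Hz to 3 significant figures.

3.22 × 10^14 Hz

r = n²a₀/Z = 6.77 × 10^-10 m, v = Zαc/n = 1.37 × 10^6 m/s
f = v/(2πr) = 3.22 × 10^14 Hz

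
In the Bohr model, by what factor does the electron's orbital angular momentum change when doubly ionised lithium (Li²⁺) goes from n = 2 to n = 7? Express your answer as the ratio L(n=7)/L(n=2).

L = nℏ depends only on n, so L ∝ n.
L(n=7)/L(n=2) = (7/2)^1 = 7/2

7/2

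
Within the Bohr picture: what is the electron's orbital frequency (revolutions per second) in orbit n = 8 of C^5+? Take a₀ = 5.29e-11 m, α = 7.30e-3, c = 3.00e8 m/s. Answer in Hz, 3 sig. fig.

r = n²a₀/Z = 5.64e-10 m, v = Zαc/n = 1.64e6 m/s
f = v/(2πr) = 4.63e14 Hz

4.63e14 Hz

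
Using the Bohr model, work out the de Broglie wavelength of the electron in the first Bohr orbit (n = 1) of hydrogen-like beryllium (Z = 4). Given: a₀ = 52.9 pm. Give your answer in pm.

The Bohr quantisation condition is nλ = 2πr_n.
r_n = n²a₀/Z = 13.2 pm
λ = 2πr_n/n = 2π·13.2/1 = 83.1 pm

83.1 pm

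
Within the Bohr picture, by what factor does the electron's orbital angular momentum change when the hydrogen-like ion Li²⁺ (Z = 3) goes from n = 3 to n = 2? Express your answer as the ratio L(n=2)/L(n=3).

2/3

L = nℏ depends only on n, so L ∝ n.
L(n=2)/L(n=3) = (2/3)^1 = 2/3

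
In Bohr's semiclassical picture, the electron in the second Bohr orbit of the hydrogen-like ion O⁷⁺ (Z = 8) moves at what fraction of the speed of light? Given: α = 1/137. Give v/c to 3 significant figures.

0.0292

v_n = Zαc/n, so v/c = Zα/n = 8 × 0.00730 / 2 = 0.0292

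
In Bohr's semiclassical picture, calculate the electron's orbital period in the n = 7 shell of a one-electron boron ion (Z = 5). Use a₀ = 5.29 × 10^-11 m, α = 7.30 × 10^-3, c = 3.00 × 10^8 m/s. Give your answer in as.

2080 as

r = n²a₀/Z = 7²·5.29 × 10^-11/5 = 5.18 × 10^-10 m
v = Zαc/n = 5·0.00730·3.00 × 10^8/7 = 1.56 × 10^6 m/s
T = 2πr/v = 2.08 × 10^-15 s = 2080 as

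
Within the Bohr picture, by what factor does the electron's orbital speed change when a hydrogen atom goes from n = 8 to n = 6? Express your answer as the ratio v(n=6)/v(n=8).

v ∝ Z^1 · n^-1; with Z fixed, v ∝ n^-1.
v(n=6)/v(n=8) = (6/8)^-1 = 4/3

4/3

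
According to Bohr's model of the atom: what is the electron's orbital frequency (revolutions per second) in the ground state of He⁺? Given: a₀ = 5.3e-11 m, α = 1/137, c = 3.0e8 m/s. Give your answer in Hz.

r = n²a₀/Z = 2.6e-11 m, v = Zαc/n = 4.4e6 m/s
f = v/(2πr) = 2.6e16 Hz

2.6e16 Hz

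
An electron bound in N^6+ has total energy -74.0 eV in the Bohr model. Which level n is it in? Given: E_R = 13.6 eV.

E_n = −E_R Z²/n² ⇒ n² = E_R Z²/(−E_n) = 13.6 × 7² / 74.0 ≈ 9.01
n = 3

3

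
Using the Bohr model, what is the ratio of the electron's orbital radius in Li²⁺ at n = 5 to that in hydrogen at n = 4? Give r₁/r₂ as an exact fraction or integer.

r ∝ Z^-1 · n^2
r₁/r₂ = (3/1)^-1 · (5/4)^2 = 25/48

25/48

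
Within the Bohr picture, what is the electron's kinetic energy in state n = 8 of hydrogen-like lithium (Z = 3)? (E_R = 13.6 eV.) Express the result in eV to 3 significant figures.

1.91 eV

For a Coulomb orbit the virial theorem gives K = −E_n.
E_n = −E_R·Z²/n², so K = E_R·Z²/n² = 13.6 × 3²/8² = 1.91 eV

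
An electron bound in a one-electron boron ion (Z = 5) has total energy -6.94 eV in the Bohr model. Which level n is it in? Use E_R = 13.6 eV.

7

E_n = −E_R Z²/n² ⇒ n² = E_R Z²/(−E_n) = 13.6 × 5² / 6.94 ≈ 48.99
n = 7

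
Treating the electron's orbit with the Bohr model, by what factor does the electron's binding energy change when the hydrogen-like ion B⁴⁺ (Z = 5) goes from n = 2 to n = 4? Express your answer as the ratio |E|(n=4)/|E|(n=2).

1/4

|E| ∝ Z^2 · n^-2; with Z fixed, |E| ∝ n^-2.
|E|(n=4)/|E|(n=2) = (4/2)^-2 = 1/4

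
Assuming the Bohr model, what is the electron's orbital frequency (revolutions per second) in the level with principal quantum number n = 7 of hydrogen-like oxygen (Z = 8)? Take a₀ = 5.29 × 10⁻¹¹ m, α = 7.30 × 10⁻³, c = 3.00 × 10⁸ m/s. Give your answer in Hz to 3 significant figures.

1.23 × 10¹⁵ Hz

r = n²a₀/Z = 3.24 × 10⁻¹⁰ m, v = Zαc/n = 2.50 × 10⁶ m/s
f = v/(2πr) = 1.23 × 10¹⁵ Hz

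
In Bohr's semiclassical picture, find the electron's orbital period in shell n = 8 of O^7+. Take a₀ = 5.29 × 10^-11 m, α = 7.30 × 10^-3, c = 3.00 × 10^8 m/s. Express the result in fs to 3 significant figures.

1.21 fs

r = n²a₀/Z = 8²·5.29 × 10^-11/8 = 4.23 × 10^-10 m
v = Zαc/n = 8·0.00730·3.00 × 10^8/8 = 2.19 × 10^6 m/s
T = 2πr/v = 1.21 × 10^-15 s = 1.21 fs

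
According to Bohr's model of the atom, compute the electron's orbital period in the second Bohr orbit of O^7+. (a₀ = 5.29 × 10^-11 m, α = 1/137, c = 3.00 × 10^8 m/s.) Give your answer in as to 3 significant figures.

r = n²a₀/Z = 2²·5.29 × 10^-11/8 = 2.65 × 10^-11 m
v = Zαc/n = 8·0.00730·3.00 × 10^8/2 = 8.76 × 10^6 m/s
T = 2πr/v = 1.90 × 10^-17 s = 19.0 as

19.0 as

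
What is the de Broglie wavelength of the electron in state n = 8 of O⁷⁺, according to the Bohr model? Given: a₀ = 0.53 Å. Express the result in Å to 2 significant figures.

The Bohr quantisation condition is nλ = 2πr_n.
r_n = n²a₀/Z = 4.2 Å
λ = 2πr_n/n = 2π·4.2/8 = 3.3 Å

3.3 Å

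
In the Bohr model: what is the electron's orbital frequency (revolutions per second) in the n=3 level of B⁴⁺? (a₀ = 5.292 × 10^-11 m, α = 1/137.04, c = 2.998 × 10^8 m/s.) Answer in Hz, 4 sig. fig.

6.092 × 10^15 Hz

r = n²a₀/Z = 9.526 × 10^-11 m, v = Zαc/n = 3.646 × 10^6 m/s
f = v/(2πr) = 6.092 × 10^15 Hz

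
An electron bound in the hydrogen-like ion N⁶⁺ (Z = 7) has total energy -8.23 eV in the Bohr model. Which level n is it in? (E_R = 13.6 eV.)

9

E_n = −E_R Z²/n² ⇒ n² = E_R Z²/(−E_n) = 13.6 × 7² / 8.23 ≈ 80.97
n = 9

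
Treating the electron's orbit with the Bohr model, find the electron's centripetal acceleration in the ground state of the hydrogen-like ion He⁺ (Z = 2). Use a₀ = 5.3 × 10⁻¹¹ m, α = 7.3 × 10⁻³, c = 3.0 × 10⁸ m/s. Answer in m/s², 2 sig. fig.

7.2 × 10²³ m/s²

r = n²a₀/Z = 2.6 × 10⁻¹¹ m, v = Zαc/n = 4.4 × 10⁶ m/s
a = v²/r = (4.4 × 10⁶)² / 2.6 × 10⁻¹¹ = 7.2 × 10²³ m/s²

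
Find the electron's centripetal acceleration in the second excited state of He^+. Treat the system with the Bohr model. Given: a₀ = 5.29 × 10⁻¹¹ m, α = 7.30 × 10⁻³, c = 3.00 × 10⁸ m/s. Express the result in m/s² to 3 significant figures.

r = n²a₀/Z = 2.38 × 10⁻¹⁰ m, v = Zαc/n = 1.46 × 10⁶ m/s
a = v²/r = (1.46 × 10⁶)² / 2.38 × 10⁻¹⁰ = 8.95 × 10²¹ m/s²

8.95 × 10²¹ m/s²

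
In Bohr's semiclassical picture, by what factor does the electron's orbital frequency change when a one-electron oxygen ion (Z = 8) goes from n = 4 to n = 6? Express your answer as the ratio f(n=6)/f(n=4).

8/27

f ∝ Z^2 · n^-3; with Z fixed, f ∝ n^-3.
f(n=6)/f(n=4) = (6/4)^-3 = 8/27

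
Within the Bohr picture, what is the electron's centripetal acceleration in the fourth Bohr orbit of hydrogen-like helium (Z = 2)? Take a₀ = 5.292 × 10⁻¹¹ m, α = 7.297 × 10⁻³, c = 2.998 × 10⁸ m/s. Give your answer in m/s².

r = n²a₀/Z = 4.234 × 10⁻¹⁰ m, v = Zαc/n = 1.094 × 10⁶ m/s
a = v²/r = (1.094 × 10⁶)² / 4.234 × 10⁻¹⁰ = 2.826 × 10²¹ m/s²

2.826 × 10²¹ m/s²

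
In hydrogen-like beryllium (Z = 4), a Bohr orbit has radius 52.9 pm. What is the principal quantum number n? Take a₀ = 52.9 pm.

r_n = n²a₀/Z ⇒ n² = rZ/a₀ = 52.9 × 4 / 52.9 ≈ 4.00
n = 2

2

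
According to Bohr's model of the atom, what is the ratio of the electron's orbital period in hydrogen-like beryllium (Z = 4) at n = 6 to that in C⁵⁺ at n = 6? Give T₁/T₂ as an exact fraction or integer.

T ∝ Z^-2 · n^3
T₁/T₂ = (4/6)^-2 · (6/6)^3 = 9/4

9/4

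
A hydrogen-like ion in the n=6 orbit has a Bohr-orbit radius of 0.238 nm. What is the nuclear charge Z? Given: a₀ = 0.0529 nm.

r_n = n²a₀/Z ⇒ Z = n²a₀/r = 6² × 0.0529 / 0.238 ≈ 8.00
Z = 8

8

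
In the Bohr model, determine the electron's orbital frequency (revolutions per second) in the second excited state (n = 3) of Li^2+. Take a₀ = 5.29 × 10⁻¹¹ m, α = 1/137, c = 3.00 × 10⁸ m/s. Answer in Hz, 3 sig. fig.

2.20 × 10¹⁵ Hz

r = n²a₀/Z = 1.59 × 10⁻¹⁰ m, v = Zαc/n = 2.19 × 10⁶ m/s
f = v/(2πr) = 2.20 × 10¹⁵ Hz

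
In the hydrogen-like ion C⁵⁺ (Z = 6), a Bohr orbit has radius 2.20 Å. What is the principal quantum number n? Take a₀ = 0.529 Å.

5

r_n = n²a₀/Z ⇒ n² = rZ/a₀ = 2.20 × 6 / 0.529 ≈ 24.95
n = 5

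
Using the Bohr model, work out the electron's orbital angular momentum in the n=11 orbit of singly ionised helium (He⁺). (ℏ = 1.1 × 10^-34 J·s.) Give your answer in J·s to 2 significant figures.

1.2 × 10^-33 J·s

L_n = nℏ = 11 × 1.1 × 10^-34 = 1.2 × 10^-33 J·s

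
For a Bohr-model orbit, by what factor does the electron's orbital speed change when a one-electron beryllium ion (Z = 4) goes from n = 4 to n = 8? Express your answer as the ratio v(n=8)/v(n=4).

v ∝ Z^1 · n^-1; with Z fixed, v ∝ n^-1.
v(n=8)/v(n=4) = (8/4)^-1 = 1/2

1/2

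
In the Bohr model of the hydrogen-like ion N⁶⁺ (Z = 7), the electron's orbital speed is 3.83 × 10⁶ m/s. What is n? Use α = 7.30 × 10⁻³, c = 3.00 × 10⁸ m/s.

v_n = Zαc/n ⇒ n = Zαc/v = 7 × 0.00730 × 3.00 × 10⁸ / 3.83 × 10⁶ ≈ 4.00
n = 4

4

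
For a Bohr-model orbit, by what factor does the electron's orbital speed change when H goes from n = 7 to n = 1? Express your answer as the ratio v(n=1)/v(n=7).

v ∝ Z^1 · n^-1; with Z fixed, v ∝ n^-1.
v(n=1)/v(n=7) = (1/7)^-1 = 7

7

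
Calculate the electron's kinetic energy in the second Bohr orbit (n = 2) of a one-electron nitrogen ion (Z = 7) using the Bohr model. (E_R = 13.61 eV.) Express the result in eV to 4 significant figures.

166.7 eV

For a Coulomb orbit the virial theorem gives K = −E_n.
E_n = −E_R·Z²/n², so K = E_R·Z²/n² = 13.61 × 7²/2² = 166.7 eV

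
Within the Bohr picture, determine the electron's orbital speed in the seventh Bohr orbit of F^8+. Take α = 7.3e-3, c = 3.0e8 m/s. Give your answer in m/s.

2.8e6 m/s

v_n = Zαc/n = 9 × 0.0073 × 3.0e8 / 7
    = 2.8e6 m/s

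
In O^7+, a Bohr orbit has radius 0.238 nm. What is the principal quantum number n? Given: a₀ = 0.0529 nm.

r_n = n²a₀/Z ⇒ n² = rZ/a₀ = 0.238 × 8 / 0.0529 ≈ 35.99
n = 6

6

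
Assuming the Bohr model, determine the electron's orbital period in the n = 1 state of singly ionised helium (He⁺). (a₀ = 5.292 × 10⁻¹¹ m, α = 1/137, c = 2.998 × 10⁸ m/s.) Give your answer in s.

r = n²a₀/Z = 1²·5.292 × 10⁻¹¹/2 = 2.646 × 10⁻¹¹ m
v = Zαc/n = 2·0.007299·2.998 × 10⁸/1 = 4.377 × 10⁶ m/s
T = 2πr/v = 3.799 × 10⁻¹⁷ s

3.799 × 10⁻¹⁷ s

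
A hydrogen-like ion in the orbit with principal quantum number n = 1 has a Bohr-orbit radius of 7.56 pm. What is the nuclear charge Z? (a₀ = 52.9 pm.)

7

r_n = n²a₀/Z ⇒ Z = n²a₀/r = 1² × 52.9 / 7.56 ≈ 7.00
Z = 7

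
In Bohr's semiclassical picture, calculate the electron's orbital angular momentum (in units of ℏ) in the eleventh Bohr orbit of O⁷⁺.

11

L_n = nℏ, so L/ℏ = n = 11.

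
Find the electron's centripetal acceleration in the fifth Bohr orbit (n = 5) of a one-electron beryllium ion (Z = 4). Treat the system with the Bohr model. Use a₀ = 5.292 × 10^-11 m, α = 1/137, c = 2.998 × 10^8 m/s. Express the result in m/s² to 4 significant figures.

r = n²a₀/Z = 3.308 × 10^-10 m, v = Zαc/n = 1.751 × 10^6 m/s
a = v²/r = (1.751 × 10^6)² / 3.308 × 10^-10 = 9.266 × 10^21 m/s²

9.266 × 10^21 m/s²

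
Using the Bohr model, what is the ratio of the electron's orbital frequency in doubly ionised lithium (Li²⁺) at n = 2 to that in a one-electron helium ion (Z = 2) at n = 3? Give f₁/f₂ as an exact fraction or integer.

243/32

f ∝ Z^2 · n^-3
f₁/f₂ = (3/2)^2 · (2/3)^-3 = 243/32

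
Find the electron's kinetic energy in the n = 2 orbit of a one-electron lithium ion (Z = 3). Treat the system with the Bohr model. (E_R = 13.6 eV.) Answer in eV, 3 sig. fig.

For a Coulomb orbit the virial theorem gives K = −E_n.
E_n = −E_R·Z²/n², so K = E_R·Z²/n² = 13.6 × 3²/2² = 30.6 eV

30.6 eV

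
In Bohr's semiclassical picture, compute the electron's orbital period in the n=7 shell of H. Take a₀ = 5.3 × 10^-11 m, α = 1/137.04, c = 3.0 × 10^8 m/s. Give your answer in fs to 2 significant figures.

r = n²a₀/Z = 7²·5.3 × 10^-11/1 = 2.6 × 10^-9 m
v = Zαc/n = 1·0.0073·3.0 × 10^8/7 = 3.1 × 10^5 m/s
T = 2πr/v = 5.2 × 10^-14 s = 52 fs

52 fs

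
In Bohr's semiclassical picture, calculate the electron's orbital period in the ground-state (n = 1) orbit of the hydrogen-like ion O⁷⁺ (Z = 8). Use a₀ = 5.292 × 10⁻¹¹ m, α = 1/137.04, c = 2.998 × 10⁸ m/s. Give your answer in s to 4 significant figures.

r = n²a₀/Z = 1²·5.292 × 10⁻¹¹/8 = 6.615 × 10⁻¹² m
v = Zαc/n = 8·0.007297·2.998 × 10⁸/1 = 1.750 × 10⁷ m/s
T = 2πr/v = 2.375 × 10⁻¹⁸ s

2.375 × 10⁻¹⁸ s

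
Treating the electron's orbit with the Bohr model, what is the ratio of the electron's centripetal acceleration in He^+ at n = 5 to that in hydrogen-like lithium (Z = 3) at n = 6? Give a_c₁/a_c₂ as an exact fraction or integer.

a_c ∝ Z^3 · n^-4
a_c₁/a_c₂ = (2/3)^3 · (5/6)^-4 = 384/625

384/625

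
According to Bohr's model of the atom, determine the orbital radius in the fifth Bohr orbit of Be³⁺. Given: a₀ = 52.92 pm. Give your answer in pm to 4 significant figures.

r_n = n²a₀/Z = 5² × 52.92 / 4
    = 25 × 52.92 / 4 = 330.8 pm

330.8 pm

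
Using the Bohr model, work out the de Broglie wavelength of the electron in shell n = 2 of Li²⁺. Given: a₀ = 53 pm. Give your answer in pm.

The Bohr quantisation condition is nλ = 2πr_n.
r_n = n²a₀/Z = 71 pm
λ = 2πr_n/n = 2π·71/2 = 220 pm

220 pm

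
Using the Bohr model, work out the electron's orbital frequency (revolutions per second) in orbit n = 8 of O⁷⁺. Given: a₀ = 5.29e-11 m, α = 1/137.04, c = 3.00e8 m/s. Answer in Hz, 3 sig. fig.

r = n²a₀/Z = 4.23e-10 m, v = Zαc/n = 2.19e6 m/s
f = v/(2πr) = 8.23e14 Hz

8.23e14 Hz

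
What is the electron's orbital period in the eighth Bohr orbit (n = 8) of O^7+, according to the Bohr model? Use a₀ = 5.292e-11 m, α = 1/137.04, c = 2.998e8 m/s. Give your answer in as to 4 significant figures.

1216 as

r = n²a₀/Z = 8²·5.292e-11/8 = 4.234e-10 m
v = Zαc/n = 8·0.007297·2.998e8/8 = 2.188e6 m/s
T = 2πr/v = 1.216e-15 s = 1216 as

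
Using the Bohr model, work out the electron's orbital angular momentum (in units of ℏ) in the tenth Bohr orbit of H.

10

L_n = nℏ, so L/ℏ = n = 10.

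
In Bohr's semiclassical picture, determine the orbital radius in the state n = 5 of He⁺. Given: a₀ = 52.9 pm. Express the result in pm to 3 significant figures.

r_n = n²a₀/Z = 5² × 52.9 / 2
    = 25 × 52.9 / 2 = 661 pm

661 pm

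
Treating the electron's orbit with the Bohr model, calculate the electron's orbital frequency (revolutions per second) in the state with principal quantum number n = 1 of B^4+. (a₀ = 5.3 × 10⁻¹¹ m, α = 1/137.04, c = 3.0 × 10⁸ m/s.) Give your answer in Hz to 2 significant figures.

1.6 × 10¹⁷ Hz

r = n²a₀/Z = 1.1 × 10⁻¹¹ m, v = Zαc/n = 1.1 × 10⁷ m/s
f = v/(2πr) = 1.6 × 10¹⁷ Hz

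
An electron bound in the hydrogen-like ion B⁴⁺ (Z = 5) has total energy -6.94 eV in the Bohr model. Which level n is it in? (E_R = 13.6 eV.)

7

E_n = −E_R Z²/n² ⇒ n² = E_R Z²/(−E_n) = 13.6 × 5² / 6.94 ≈ 48.99
n = 7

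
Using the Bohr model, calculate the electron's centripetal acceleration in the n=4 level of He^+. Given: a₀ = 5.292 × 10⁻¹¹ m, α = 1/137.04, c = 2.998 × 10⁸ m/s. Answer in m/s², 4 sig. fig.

r = n²a₀/Z = 4.234 × 10⁻¹⁰ m, v = Zαc/n = 1.094 × 10⁶ m/s
a = v²/r = (1.094 × 10⁶)² / 4.234 × 10⁻¹⁰ = 2.826 × 10²¹ m/s²

2.826 × 10²¹ m/s²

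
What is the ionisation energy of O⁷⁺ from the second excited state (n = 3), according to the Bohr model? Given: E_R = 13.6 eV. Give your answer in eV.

96.7 eV

E_n = −E_R·Z²/n² = −13.6 × 8²/3² eV = -96.7 eV
Ionisation energy = −E_n = 96.7 eV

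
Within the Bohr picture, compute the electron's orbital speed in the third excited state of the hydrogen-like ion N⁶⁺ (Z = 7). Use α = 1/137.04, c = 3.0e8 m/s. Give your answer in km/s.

v_n = Zαc/n = 7 × 0.0073 × 3.0e8 / 4
    = 3800 km/s

3800 km/s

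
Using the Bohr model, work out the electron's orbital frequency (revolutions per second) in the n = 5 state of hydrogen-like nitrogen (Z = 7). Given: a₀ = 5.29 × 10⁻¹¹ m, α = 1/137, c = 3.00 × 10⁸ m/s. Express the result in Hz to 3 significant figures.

2.58 × 10¹⁵ Hz

r = n²a₀/Z = 1.89 × 10⁻¹⁰ m, v = Zαc/n = 3.07 × 10⁶ m/s
f = v/(2πr) = 2.58 × 10¹⁵ Hz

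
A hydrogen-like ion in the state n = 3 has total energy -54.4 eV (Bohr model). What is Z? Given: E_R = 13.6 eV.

6

E_n = −E_R Z²/n² ⇒ Z² = −E_n n²/E_R = 54.4 × 3² / 13.6 ≈ 36.00
Z = 6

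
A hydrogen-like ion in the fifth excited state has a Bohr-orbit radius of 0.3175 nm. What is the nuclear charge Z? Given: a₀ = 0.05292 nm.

r_n = n²a₀/Z ⇒ Z = n²a₀/r = 6² × 0.05292 / 0.3175 ≈ 6.00
Z = 6

6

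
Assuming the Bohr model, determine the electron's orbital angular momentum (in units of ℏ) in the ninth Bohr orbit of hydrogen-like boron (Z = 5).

9

L_n = nℏ, so L/ℏ = n = 9.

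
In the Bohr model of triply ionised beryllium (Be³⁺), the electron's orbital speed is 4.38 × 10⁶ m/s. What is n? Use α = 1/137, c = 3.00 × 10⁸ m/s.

2

v_n = Zαc/n ⇒ n = Zαc/v = 4 × 0.00730 × 3.00 × 10⁸ / 4.38 × 10⁶ ≈ 2.00
n = 2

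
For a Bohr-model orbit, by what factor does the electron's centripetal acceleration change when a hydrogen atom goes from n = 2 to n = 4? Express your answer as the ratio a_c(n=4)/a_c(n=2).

1/16

a_c ∝ Z^3 · n^-4; with Z fixed, a_c ∝ n^-4.
a_c(n=4)/a_c(n=2) = (4/2)^-4 = 1/16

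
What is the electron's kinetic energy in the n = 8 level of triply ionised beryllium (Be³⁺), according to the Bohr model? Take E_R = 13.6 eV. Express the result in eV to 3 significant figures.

For a Coulomb orbit the virial theorem gives K = −E_n.
E_n = −E_R·Z²/n², so K = E_R·Z²/n² = 13.6 × 4²/8² = 3.40 eV

3.40 eV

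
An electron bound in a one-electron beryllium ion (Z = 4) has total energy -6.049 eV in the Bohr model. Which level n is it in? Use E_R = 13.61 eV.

6

E_n = −E_R Z²/n² ⇒ n² = E_R Z²/(−E_n) = 13.61 × 4² / 6.049 ≈ 36.00
n = 6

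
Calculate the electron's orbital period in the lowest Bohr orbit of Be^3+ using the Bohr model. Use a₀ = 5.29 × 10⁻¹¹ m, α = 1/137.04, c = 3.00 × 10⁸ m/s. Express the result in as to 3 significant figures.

r = n²a₀/Z = 1²·5.29 × 10⁻¹¹/4 = 1.32 × 10⁻¹¹ m
v = Zαc/n = 4·0.00730·3.00 × 10⁸/1 = 8.76 × 10⁶ m/s
T = 2πr/v = 9.49 × 10⁻¹⁸ s = 9.49 as

9.49 as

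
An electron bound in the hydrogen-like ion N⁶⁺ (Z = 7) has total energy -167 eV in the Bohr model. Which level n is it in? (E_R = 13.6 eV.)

2

E_n = −E_R Z²/n² ⇒ n² = E_R Z²/(−E_n) = 13.6 × 7² / 167 ≈ 3.99
n = 2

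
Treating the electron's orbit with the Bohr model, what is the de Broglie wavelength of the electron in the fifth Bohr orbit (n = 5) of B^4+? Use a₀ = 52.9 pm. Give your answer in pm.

The Bohr quantisation condition is nλ = 2πr_n.
r_n = n²a₀/Z = 264 pm
λ = 2πr_n/n = 2π·264/5 = 332 pm

332 pm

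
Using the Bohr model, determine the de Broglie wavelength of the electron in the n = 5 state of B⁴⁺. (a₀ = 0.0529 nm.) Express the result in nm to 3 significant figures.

0.332 nm

The Bohr quantisation condition is nλ = 2πr_n.
r_n = n²a₀/Z = 0.265 nm
λ = 2πr_n/n = 2π·0.265/5 = 0.332 nm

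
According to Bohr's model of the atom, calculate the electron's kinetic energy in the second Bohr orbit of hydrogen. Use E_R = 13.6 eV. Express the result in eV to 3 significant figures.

For a Coulomb orbit the virial theorem gives K = −E_n.
E_n = −E_R·Z²/n², so K = E_R·Z²/n² = 13.6 × 1²/2² = 3.40 eV

3.40 eV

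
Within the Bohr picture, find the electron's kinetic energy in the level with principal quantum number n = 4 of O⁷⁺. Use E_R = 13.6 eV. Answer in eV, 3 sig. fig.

For a Coulomb orbit the virial theorem gives K = −E_n.
E_n = −E_R·Z²/n², so K = E_R·Z²/n² = 13.6 × 8²/4² = 54.4 eV

54.4 eV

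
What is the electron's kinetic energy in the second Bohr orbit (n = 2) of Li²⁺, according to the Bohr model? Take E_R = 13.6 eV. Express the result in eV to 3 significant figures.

For a Coulomb orbit the virial theorem gives K = −E_n.
E_n = −E_R·Z²/n², so K = E_R·Z²/n² = 13.6 × 3²/2² = 30.6 eV

30.6 eV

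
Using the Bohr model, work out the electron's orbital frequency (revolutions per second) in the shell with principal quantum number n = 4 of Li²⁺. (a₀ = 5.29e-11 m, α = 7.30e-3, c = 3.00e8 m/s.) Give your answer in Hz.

9.27e14 Hz

r = n²a₀/Z = 2.82e-10 m, v = Zαc/n = 1.64e6 m/s
f = v/(2πr) = 9.27e14 Hz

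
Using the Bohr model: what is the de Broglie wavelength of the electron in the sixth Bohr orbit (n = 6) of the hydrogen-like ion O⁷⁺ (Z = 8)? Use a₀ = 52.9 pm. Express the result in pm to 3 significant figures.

249 pm

The Bohr quantisation condition is nλ = 2πr_n.
r_n = n²a₀/Z = 238 pm
λ = 2πr_n/n = 2π·238/6 = 249 pm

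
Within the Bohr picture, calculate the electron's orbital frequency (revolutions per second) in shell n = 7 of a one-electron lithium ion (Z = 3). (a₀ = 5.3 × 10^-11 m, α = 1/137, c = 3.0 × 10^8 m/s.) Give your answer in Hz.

1.7 × 10^14 Hz

r = n²a₀/Z = 8.7 × 10^-10 m, v = Zαc/n = 9.4 × 10^5 m/s
f = v/(2πr) = 1.7 × 10^14 Hz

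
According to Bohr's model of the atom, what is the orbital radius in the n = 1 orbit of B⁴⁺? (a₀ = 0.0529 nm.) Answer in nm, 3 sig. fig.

r_n = n²a₀/Z = 1² × 0.0529 / 5
    = 1 × 0.0529 / 5 = 0.0106 nm

0.0106 nm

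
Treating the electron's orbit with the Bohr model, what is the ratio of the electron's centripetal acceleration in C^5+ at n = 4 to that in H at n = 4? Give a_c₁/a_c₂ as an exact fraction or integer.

a_c ∝ Z^3 · n^-4
a_c₁/a_c₂ = (6/1)^3 · (4/4)^-4 = 216

216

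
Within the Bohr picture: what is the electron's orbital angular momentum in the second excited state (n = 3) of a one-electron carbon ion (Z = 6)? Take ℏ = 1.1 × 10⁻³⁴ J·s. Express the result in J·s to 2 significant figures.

3.3 × 10⁻³⁴ J·s

L_n = nℏ = 3 × 1.1 × 10⁻³⁴ = 3.3 × 10⁻³⁴ J·s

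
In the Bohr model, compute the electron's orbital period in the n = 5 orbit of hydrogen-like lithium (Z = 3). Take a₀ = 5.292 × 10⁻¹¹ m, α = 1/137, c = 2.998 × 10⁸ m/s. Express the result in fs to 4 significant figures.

r = n²a₀/Z = 5²·5.292 × 10⁻¹¹/3 = 4.410 × 10⁻¹⁰ m
v = Zαc/n = 3·0.007299·2.998 × 10⁸/5 = 1.313 × 10⁶ m/s
T = 2πr/v = 2.110 × 10⁻¹⁵ s = 2.110 fs

2.110 fs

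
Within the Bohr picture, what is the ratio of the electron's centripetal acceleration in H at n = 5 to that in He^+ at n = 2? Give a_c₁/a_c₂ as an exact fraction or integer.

a_c ∝ Z^3 · n^-4
a_c₁/a_c₂ = (1/2)^3 · (5/2)^-4 = 2/625

2/625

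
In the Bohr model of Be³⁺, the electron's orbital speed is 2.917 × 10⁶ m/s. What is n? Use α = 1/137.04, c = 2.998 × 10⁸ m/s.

v_n = Zαc/n ⇒ n = Zαc/v = 4 × 0.007297 × 2.998 × 10⁸ / 2.917 × 10⁶ ≈ 3.00
n = 3

3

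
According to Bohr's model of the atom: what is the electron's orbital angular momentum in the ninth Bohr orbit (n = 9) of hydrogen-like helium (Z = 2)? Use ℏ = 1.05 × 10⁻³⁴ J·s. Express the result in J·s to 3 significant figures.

L_n = nℏ = 9 × 1.05 × 10⁻³⁴ = 9.45 × 10⁻³⁴ J·s

9.45 × 10⁻³⁴ J·s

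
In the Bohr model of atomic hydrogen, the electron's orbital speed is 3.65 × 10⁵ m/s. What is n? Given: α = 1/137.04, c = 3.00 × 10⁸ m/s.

v_n = Zαc/n ⇒ n = Zαc/v = 1 × 0.00730 × 3.00 × 10⁸ / 3.65 × 10⁵ ≈ 6.00
n = 6

6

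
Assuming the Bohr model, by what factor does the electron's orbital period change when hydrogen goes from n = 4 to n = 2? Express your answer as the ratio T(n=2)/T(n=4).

T ∝ Z^-2 · n^3; with Z fixed, T ∝ n^3.
T(n=2)/T(n=4) = (2/4)^3 = 1/8

1/8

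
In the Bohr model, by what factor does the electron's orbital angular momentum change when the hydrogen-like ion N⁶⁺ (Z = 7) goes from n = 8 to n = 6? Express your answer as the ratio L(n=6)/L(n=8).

L = nℏ depends only on n, so L ∝ n.
L(n=6)/L(n=8) = (6/8)^1 = 3/4

3/4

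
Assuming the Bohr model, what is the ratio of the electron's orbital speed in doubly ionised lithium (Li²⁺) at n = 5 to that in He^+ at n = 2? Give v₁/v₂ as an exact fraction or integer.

3/5

v ∝ Z^1 · n^-1
v₁/v₂ = (3/2)^1 · (5/2)^-1 = 3/5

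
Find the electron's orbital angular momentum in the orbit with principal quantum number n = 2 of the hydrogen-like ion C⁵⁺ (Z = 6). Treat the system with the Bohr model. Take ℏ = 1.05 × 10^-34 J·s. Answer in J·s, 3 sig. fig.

2.10 × 10^-34 J·s

L_n = nℏ = 2 × 1.05 × 10^-34 = 2.10 × 10^-34 J·s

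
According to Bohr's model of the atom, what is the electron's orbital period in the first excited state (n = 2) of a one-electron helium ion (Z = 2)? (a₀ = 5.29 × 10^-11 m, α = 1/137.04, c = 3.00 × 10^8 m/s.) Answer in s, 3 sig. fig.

3.04 × 10^-16 s

r = n²a₀/Z = 2²·5.29 × 10^-11/2 = 1.06 × 10^-10 m
v = Zαc/n = 2·0.00730·3.00 × 10^8/2 = 2.19 × 10^6 m/s
T = 2πr/v = 3.04 × 10^-16 s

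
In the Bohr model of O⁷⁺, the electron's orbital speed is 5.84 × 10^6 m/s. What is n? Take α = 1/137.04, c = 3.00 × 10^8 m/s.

v_n = Zαc/n ⇒ n = Zαc/v = 8 × 0.00730 × 3.00 × 10^8 / 5.84 × 10^6 ≈ 3.00
n = 3

3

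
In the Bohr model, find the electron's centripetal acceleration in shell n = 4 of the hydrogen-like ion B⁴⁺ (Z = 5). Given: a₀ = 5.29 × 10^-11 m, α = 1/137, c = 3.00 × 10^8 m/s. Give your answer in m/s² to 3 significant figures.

4.43 × 10^22 m/s²

r = n²a₀/Z = 1.69 × 10^-10 m, v = Zαc/n = 2.74 × 10^6 m/s
a = v²/r = (2.74 × 10^6)² / 1.69 × 10^-10 = 4.43 × 10^22 m/s²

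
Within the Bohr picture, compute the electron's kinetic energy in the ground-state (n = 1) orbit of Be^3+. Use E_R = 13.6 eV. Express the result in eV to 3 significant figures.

218 eV

For a Coulomb orbit the virial theorem gives K = −E_n.
E_n = −E_R·Z²/n², so K = E_R·Z²/n² = 13.6 × 4²/1² = 218 eV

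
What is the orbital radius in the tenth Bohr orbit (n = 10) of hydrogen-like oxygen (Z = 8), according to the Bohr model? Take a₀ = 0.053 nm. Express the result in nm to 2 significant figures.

r_n = n²a₀/Z = 10² × 0.053 / 8
    = 100 × 0.053 / 8 = 0.66 nm

0.66 nm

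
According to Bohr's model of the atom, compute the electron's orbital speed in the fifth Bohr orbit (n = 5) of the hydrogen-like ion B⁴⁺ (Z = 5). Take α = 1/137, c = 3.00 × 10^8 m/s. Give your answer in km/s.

v_n = Zαc/n = 5 × 0.00730 × 3.00 × 10^8 / 5
    = 2190 km/s

2190 km/s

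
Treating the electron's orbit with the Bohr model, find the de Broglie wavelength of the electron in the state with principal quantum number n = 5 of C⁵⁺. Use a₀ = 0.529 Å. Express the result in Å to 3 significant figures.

2.77 Å

The Bohr quantisation condition is nλ = 2πr_n.
r_n = n²a₀/Z = 2.20 Å
λ = 2πr_n/n = 2π·2.20/5 = 2.77 Å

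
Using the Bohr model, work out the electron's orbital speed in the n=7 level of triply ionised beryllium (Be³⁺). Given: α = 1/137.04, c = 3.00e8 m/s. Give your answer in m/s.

v_n = Zαc/n = 4 × 0.00730 × 3.00e8 / 7
    = 1.25e6 m/s

1.25e6 m/s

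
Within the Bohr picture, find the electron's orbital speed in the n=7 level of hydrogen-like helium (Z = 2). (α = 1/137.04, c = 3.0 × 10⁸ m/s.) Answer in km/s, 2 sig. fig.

630 km/s

v_n = Zαc/n = 2 × 0.0073 × 3.0 × 10⁸ / 7
    = 630 km/s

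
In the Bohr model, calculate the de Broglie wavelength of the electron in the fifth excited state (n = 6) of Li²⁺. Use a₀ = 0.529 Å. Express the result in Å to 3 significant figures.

The Bohr quantisation condition is nλ = 2πr_n.
r_n = n²a₀/Z = 6.35 Å
λ = 2πr_n/n = 2π·6.35/6 = 6.65 Å

6.65 Å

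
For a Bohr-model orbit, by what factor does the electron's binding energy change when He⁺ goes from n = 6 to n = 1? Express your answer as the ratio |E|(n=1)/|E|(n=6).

36

|E| ∝ Z^2 · n^-2; with Z fixed, |E| ∝ n^-2.
|E|(n=1)/|E|(n=6) = (1/6)^-2 = 36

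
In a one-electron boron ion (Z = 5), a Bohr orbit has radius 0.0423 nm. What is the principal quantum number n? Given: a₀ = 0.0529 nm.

r_n = n²a₀/Z ⇒ n² = rZ/a₀ = 0.0423 × 5 / 0.0529 ≈ 4.00
n = 2

2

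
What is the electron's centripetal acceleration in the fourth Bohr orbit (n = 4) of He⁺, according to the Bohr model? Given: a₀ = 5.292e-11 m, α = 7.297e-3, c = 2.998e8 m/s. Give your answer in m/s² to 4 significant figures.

r = n²a₀/Z = 4.234e-10 m, v = Zαc/n = 1.094e6 m/s
a = v²/r = (1.094e6)² / 4.234e-10 = 2.826e21 m/s²

2.826e21 m/s²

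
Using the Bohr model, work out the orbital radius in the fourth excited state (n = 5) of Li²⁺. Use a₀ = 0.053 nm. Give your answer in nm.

0.44 nm

r_n = n²a₀/Z = 5² × 0.053 / 3
    = 25 × 0.053 / 3 = 0.44 nm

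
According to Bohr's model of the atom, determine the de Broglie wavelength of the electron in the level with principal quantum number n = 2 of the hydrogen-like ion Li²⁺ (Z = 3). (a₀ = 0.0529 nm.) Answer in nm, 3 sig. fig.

0.222 nm

The Bohr quantisation condition is nλ = 2πr_n.
r_n = n²a₀/Z = 0.0705 nm
λ = 2πr_n/n = 2π·0.0705/2 = 0.222 nm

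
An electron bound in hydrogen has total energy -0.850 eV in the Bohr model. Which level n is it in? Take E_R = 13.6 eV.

4

E_n = −E_R Z²/n² ⇒ n² = E_R Z²/(−E_n) = 13.6 × 1² / 0.850 ≈ 16.00
n = 4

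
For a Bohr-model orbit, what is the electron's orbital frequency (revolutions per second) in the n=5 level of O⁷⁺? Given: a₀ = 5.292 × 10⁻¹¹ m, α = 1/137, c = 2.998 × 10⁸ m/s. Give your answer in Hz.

3.370 × 10¹⁵ Hz

r = n²a₀/Z = 1.654 × 10⁻¹⁰ m, v = Zαc/n = 3.501 × 10⁶ m/s
f = v/(2πr) = 3.370 × 10¹⁵ Hz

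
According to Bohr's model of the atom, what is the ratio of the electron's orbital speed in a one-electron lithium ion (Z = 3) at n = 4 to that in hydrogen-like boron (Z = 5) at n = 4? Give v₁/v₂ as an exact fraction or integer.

v ∝ Z^1 · n^-1
v₁/v₂ = (3/5)^1 · (4/4)^-1 = 3/5

3/5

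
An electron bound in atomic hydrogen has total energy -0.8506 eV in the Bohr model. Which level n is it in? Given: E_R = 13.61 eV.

4

E_n = −E_R Z²/n² ⇒ n² = E_R Z²/(−E_n) = 13.61 × 1² / 0.8506 ≈ 16.00
n = 4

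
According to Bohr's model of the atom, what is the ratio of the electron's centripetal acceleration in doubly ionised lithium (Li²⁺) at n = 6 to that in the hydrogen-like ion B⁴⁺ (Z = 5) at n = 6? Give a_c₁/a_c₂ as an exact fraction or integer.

a_c ∝ Z^3 · n^-4
a_c₁/a_c₂ = (3/5)^3 · (6/6)^-4 = 27/125

27/125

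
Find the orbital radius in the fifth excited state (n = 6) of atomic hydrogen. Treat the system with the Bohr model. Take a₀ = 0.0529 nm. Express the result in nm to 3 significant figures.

r_n = n²a₀/Z = 6² × 0.0529 / 1
    = 36 × 0.0529 / 1 = 1.90 nm

1.90 nm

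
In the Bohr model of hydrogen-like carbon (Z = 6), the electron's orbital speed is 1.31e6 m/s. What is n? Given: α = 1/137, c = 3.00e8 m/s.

v_n = Zαc/n ⇒ n = Zαc/v = 6 × 0.00730 × 3.00e8 / 1.31e6 ≈ 10.03
n = 10

10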